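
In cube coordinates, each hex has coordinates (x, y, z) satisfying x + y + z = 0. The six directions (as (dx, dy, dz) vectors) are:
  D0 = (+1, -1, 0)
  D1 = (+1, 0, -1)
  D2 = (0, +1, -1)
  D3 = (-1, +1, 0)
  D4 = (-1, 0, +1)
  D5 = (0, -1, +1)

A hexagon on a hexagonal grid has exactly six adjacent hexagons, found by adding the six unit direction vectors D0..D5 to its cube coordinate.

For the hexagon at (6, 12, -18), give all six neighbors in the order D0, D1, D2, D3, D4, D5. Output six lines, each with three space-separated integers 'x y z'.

Center: (6, 12, -18). Add each direction:
  D0: (6, 12, -18) + (1, -1, 0) = (7, 11, -18)
  D1: (6, 12, -18) + (1, 0, -1) = (7, 12, -19)
  D2: (6, 12, -18) + (0, 1, -1) = (6, 13, -19)
  D3: (6, 12, -18) + (-1, 1, 0) = (5, 13, -18)
  D4: (6, 12, -18) + (-1, 0, 1) = (5, 12, -17)
  D5: (6, 12, -18) + (0, -1, 1) = (6, 11, -17)

Answer: 7 11 -18
7 12 -19
6 13 -19
5 13 -18
5 12 -17
6 11 -17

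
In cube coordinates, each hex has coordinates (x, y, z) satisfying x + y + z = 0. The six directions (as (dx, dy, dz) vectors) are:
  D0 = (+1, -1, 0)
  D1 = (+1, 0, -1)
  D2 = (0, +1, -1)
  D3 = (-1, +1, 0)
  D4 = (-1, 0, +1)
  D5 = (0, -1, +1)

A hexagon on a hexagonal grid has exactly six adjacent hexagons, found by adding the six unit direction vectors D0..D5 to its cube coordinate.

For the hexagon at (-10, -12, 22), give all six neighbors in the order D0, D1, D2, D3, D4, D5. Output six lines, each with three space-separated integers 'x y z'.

Answer: -9 -13 22
-9 -12 21
-10 -11 21
-11 -11 22
-11 -12 23
-10 -13 23

Derivation:
Center: (-10, -12, 22). Add each direction:
  D0: (-10, -12, 22) + (1, -1, 0) = (-9, -13, 22)
  D1: (-10, -12, 22) + (1, 0, -1) = (-9, -12, 21)
  D2: (-10, -12, 22) + (0, 1, -1) = (-10, -11, 21)
  D3: (-10, -12, 22) + (-1, 1, 0) = (-11, -11, 22)
  D4: (-10, -12, 22) + (-1, 0, 1) = (-11, -12, 23)
  D5: (-10, -12, 22) + (0, -1, 1) = (-10, -13, 23)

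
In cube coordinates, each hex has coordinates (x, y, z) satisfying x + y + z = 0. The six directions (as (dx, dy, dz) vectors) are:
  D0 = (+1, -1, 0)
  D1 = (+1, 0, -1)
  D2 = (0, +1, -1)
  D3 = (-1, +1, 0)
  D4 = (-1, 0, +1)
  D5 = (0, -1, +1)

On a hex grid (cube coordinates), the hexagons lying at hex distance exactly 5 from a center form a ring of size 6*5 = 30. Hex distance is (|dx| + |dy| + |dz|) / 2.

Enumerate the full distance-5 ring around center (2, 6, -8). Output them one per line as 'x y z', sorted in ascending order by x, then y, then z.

Answer: -3 6 -3
-3 7 -4
-3 8 -5
-3 9 -6
-3 10 -7
-3 11 -8
-2 5 -3
-2 11 -9
-1 4 -3
-1 11 -10
0 3 -3
0 11 -11
1 2 -3
1 11 -12
2 1 -3
2 11 -13
3 1 -4
3 10 -13
4 1 -5
4 9 -13
5 1 -6
5 8 -13
6 1 -7
6 7 -13
7 1 -8
7 2 -9
7 3 -10
7 4 -11
7 5 -12
7 6 -13

Derivation:
Walk ring at distance 5 from (2, 6, -8):
Start at center + D4*5 = (-3, 6, -3)
  hex 0: (-3, 6, -3)
  hex 1: (-2, 5, -3)
  hex 2: (-1, 4, -3)
  hex 3: (0, 3, -3)
  hex 4: (1, 2, -3)
  hex 5: (2, 1, -3)
  hex 6: (3, 1, -4)
  hex 7: (4, 1, -5)
  hex 8: (5, 1, -6)
  hex 9: (6, 1, -7)
  hex 10: (7, 1, -8)
  hex 11: (7, 2, -9)
  hex 12: (7, 3, -10)
  hex 13: (7, 4, -11)
  hex 14: (7, 5, -12)
  hex 15: (7, 6, -13)
  hex 16: (6, 7, -13)
  hex 17: (5, 8, -13)
  hex 18: (4, 9, -13)
  hex 19: (3, 10, -13)
  hex 20: (2, 11, -13)
  hex 21: (1, 11, -12)
  hex 22: (0, 11, -11)
  hex 23: (-1, 11, -10)
  hex 24: (-2, 11, -9)
  hex 25: (-3, 11, -8)
  hex 26: (-3, 10, -7)
  hex 27: (-3, 9, -6)
  hex 28: (-3, 8, -5)
  hex 29: (-3, 7, -4)
Sorted: 30 hexes.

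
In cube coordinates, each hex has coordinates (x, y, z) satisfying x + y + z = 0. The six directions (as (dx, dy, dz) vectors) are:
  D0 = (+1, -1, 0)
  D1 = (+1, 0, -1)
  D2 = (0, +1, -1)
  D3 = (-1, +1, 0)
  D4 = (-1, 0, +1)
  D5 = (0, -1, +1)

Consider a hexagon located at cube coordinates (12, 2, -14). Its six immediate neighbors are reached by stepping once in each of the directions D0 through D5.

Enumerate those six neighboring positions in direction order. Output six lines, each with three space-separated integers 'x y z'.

Answer: 13 1 -14
13 2 -15
12 3 -15
11 3 -14
11 2 -13
12 1 -13

Derivation:
Center: (12, 2, -14). Add each direction:
  D0: (12, 2, -14) + (1, -1, 0) = (13, 1, -14)
  D1: (12, 2, -14) + (1, 0, -1) = (13, 2, -15)
  D2: (12, 2, -14) + (0, 1, -1) = (12, 3, -15)
  D3: (12, 2, -14) + (-1, 1, 0) = (11, 3, -14)
  D4: (12, 2, -14) + (-1, 0, 1) = (11, 2, -13)
  D5: (12, 2, -14) + (0, -1, 1) = (12, 1, -13)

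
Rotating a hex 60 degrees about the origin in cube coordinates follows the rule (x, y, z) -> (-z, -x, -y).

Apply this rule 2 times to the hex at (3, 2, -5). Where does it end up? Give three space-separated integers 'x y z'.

Start: (3, 2, -5)
Step 1: (3, 2, -5) -> (-(-5), -(3), -(2)) = (5, -3, -2)
Step 2: (5, -3, -2) -> (-(-2), -(5), -(-3)) = (2, -5, 3)

Answer: 2 -5 3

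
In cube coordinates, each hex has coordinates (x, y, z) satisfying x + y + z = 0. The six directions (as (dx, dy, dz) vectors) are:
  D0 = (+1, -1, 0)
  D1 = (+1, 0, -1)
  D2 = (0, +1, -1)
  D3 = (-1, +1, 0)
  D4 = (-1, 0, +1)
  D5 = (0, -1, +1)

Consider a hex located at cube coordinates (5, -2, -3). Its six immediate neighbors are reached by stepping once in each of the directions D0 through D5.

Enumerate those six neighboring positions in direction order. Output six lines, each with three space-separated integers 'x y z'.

Answer: 6 -3 -3
6 -2 -4
5 -1 -4
4 -1 -3
4 -2 -2
5 -3 -2

Derivation:
Center: (5, -2, -3). Add each direction:
  D0: (5, -2, -3) + (1, -1, 0) = (6, -3, -3)
  D1: (5, -2, -3) + (1, 0, -1) = (6, -2, -4)
  D2: (5, -2, -3) + (0, 1, -1) = (5, -1, -4)
  D3: (5, -2, -3) + (-1, 1, 0) = (4, -1, -3)
  D4: (5, -2, -3) + (-1, 0, 1) = (4, -2, -2)
  D5: (5, -2, -3) + (0, -1, 1) = (5, -3, -2)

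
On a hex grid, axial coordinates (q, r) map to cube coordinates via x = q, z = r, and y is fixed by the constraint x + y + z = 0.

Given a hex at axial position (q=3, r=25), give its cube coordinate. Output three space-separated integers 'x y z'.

Answer: 3 -28 25

Derivation:
x = q = 3
z = r = 25
y = -x - z = -(3) - (25) = -28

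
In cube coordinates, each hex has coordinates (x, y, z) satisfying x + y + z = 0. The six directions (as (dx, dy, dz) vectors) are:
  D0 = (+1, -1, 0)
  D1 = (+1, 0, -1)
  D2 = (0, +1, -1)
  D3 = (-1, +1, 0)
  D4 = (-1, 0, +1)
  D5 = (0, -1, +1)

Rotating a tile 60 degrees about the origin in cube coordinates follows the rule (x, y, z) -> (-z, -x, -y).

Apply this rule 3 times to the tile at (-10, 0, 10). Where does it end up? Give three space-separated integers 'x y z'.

Start: (-10, 0, 10)
Step 1: (-10, 0, 10) -> (-(10), -(-10), -(0)) = (-10, 10, 0)
Step 2: (-10, 10, 0) -> (-(0), -(-10), -(10)) = (0, 10, -10)
Step 3: (0, 10, -10) -> (-(-10), -(0), -(10)) = (10, 0, -10)

Answer: 10 0 -10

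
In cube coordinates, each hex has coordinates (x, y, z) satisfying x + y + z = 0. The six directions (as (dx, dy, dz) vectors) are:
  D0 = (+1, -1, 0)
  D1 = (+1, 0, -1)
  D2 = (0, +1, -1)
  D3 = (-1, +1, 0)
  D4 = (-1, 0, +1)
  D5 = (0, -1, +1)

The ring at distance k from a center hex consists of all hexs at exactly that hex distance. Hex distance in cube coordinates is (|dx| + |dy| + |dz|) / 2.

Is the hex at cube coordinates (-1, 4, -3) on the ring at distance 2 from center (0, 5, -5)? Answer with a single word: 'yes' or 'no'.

|px - cx| = |-1 - 0| = 1
|py - cy| = |4 - 5| = 1
|pz - cz| = |-3 - (-5)| = 2
distance = (1+1+2)/2 = 4/2 = 2
radius = 2; distance == radius -> yes

Answer: yes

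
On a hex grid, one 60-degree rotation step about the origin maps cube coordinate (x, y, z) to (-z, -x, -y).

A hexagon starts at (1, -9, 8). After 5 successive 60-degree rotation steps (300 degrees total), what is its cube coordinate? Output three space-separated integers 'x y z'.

Start: (1, -9, 8)
Step 1: (1, -9, 8) -> (-(8), -(1), -(-9)) = (-8, -1, 9)
Step 2: (-8, -1, 9) -> (-(9), -(-8), -(-1)) = (-9, 8, 1)
Step 3: (-9, 8, 1) -> (-(1), -(-9), -(8)) = (-1, 9, -8)
Step 4: (-1, 9, -8) -> (-(-8), -(-1), -(9)) = (8, 1, -9)
Step 5: (8, 1, -9) -> (-(-9), -(8), -(1)) = (9, -8, -1)

Answer: 9 -8 -1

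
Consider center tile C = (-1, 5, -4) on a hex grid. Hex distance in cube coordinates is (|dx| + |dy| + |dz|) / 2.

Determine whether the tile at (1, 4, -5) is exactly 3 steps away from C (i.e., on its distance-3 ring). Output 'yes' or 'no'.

Answer: no

Derivation:
|px - cx| = |1 - (-1)| = 2
|py - cy| = |4 - 5| = 1
|pz - cz| = |-5 - (-4)| = 1
distance = (2+1+1)/2 = 4/2 = 2
radius = 3; distance != radius -> no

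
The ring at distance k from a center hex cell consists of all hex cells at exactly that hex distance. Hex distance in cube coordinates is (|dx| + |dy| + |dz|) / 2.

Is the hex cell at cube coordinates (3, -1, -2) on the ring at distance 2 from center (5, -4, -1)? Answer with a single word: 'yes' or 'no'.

|px - cx| = |3 - 5| = 2
|py - cy| = |-1 - (-4)| = 3
|pz - cz| = |-2 - (-1)| = 1
distance = (2+3+1)/2 = 6/2 = 3
radius = 2; distance != radius -> no

Answer: no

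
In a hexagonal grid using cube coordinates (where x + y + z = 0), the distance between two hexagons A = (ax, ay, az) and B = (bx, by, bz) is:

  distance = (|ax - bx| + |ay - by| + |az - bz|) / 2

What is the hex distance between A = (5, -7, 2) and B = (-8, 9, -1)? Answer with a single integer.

|ax - bx| = |5 - (-8)| = 13
|ay - by| = |-7 - 9| = 16
|az - bz| = |2 - (-1)| = 3
distance = (13 + 16 + 3) / 2 = 32 / 2 = 16

Answer: 16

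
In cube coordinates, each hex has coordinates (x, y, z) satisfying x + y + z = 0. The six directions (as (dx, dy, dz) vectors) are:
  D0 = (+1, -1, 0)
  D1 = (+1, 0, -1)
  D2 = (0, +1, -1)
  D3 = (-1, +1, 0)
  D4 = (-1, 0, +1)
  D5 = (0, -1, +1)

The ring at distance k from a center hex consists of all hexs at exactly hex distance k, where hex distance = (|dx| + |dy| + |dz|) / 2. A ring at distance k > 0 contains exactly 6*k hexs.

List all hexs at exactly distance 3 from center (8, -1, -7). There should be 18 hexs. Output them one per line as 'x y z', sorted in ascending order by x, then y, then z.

Walk ring at distance 3 from (8, -1, -7):
Start at center + D4*3 = (5, -1, -4)
  hex 0: (5, -1, -4)
  hex 1: (6, -2, -4)
  hex 2: (7, -3, -4)
  hex 3: (8, -4, -4)
  hex 4: (9, -4, -5)
  hex 5: (10, -4, -6)
  hex 6: (11, -4, -7)
  hex 7: (11, -3, -8)
  hex 8: (11, -2, -9)
  hex 9: (11, -1, -10)
  hex 10: (10, 0, -10)
  hex 11: (9, 1, -10)
  hex 12: (8, 2, -10)
  hex 13: (7, 2, -9)
  hex 14: (6, 2, -8)
  hex 15: (5, 2, -7)
  hex 16: (5, 1, -6)
  hex 17: (5, 0, -5)
Sorted: 18 hexes.

Answer: 5 -1 -4
5 0 -5
5 1 -6
5 2 -7
6 -2 -4
6 2 -8
7 -3 -4
7 2 -9
8 -4 -4
8 2 -10
9 -4 -5
9 1 -10
10 -4 -6
10 0 -10
11 -4 -7
11 -3 -8
11 -2 -9
11 -1 -10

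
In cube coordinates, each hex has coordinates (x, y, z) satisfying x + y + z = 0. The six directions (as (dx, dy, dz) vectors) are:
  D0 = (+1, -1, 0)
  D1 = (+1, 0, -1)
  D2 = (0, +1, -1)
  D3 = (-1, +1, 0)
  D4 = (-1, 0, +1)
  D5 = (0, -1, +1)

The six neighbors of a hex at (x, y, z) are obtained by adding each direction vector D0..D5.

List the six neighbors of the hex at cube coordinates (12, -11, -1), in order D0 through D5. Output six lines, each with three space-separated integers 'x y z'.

Center: (12, -11, -1). Add each direction:
  D0: (12, -11, -1) + (1, -1, 0) = (13, -12, -1)
  D1: (12, -11, -1) + (1, 0, -1) = (13, -11, -2)
  D2: (12, -11, -1) + (0, 1, -1) = (12, -10, -2)
  D3: (12, -11, -1) + (-1, 1, 0) = (11, -10, -1)
  D4: (12, -11, -1) + (-1, 0, 1) = (11, -11, 0)
  D5: (12, -11, -1) + (0, -1, 1) = (12, -12, 0)

Answer: 13 -12 -1
13 -11 -2
12 -10 -2
11 -10 -1
11 -11 0
12 -12 0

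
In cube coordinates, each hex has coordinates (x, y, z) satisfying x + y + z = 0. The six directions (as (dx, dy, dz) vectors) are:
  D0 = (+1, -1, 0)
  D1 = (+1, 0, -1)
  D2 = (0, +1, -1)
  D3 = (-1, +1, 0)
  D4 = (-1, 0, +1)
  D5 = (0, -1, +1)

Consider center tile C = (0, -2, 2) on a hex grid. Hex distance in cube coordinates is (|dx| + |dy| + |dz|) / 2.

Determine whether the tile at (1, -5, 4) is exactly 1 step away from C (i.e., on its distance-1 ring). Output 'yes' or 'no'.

|px - cx| = |1 - 0| = 1
|py - cy| = |-5 - (-2)| = 3
|pz - cz| = |4 - 2| = 2
distance = (1+3+2)/2 = 6/2 = 3
radius = 1; distance != radius -> no

Answer: no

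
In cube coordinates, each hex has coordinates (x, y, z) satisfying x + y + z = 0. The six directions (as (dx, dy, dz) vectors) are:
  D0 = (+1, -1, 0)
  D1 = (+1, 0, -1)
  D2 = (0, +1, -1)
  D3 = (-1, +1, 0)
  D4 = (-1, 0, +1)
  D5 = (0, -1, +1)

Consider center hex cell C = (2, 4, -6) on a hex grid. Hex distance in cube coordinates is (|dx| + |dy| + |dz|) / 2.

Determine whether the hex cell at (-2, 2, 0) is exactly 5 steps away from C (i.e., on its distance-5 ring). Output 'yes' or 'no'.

|px - cx| = |-2 - 2| = 4
|py - cy| = |2 - 4| = 2
|pz - cz| = |0 - (-6)| = 6
distance = (4+2+6)/2 = 12/2 = 6
radius = 5; distance != radius -> no

Answer: no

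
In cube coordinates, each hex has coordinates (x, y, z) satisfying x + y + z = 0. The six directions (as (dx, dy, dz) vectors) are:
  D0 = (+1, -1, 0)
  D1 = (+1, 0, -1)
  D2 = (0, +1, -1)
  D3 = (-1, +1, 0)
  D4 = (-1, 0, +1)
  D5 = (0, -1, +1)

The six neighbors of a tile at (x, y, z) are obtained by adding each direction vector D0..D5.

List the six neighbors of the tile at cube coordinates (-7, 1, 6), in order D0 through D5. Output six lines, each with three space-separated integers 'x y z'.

Center: (-7, 1, 6). Add each direction:
  D0: (-7, 1, 6) + (1, -1, 0) = (-6, 0, 6)
  D1: (-7, 1, 6) + (1, 0, -1) = (-6, 1, 5)
  D2: (-7, 1, 6) + (0, 1, -1) = (-7, 2, 5)
  D3: (-7, 1, 6) + (-1, 1, 0) = (-8, 2, 6)
  D4: (-7, 1, 6) + (-1, 0, 1) = (-8, 1, 7)
  D5: (-7, 1, 6) + (0, -1, 1) = (-7, 0, 7)

Answer: -6 0 6
-6 1 5
-7 2 5
-8 2 6
-8 1 7
-7 0 7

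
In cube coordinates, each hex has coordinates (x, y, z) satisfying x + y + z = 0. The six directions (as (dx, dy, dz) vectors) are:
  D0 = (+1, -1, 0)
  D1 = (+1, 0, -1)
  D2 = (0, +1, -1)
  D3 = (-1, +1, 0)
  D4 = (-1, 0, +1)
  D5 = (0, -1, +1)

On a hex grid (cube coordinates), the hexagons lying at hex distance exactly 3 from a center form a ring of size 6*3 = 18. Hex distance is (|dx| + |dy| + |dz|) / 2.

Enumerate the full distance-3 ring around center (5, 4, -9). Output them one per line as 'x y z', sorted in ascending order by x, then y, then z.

Walk ring at distance 3 from (5, 4, -9):
Start at center + D4*3 = (2, 4, -6)
  hex 0: (2, 4, -6)
  hex 1: (3, 3, -6)
  hex 2: (4, 2, -6)
  hex 3: (5, 1, -6)
  hex 4: (6, 1, -7)
  hex 5: (7, 1, -8)
  hex 6: (8, 1, -9)
  hex 7: (8, 2, -10)
  hex 8: (8, 3, -11)
  hex 9: (8, 4, -12)
  hex 10: (7, 5, -12)
  hex 11: (6, 6, -12)
  hex 12: (5, 7, -12)
  hex 13: (4, 7, -11)
  hex 14: (3, 7, -10)
  hex 15: (2, 7, -9)
  hex 16: (2, 6, -8)
  hex 17: (2, 5, -7)
Sorted: 18 hexes.

Answer: 2 4 -6
2 5 -7
2 6 -8
2 7 -9
3 3 -6
3 7 -10
4 2 -6
4 7 -11
5 1 -6
5 7 -12
6 1 -7
6 6 -12
7 1 -8
7 5 -12
8 1 -9
8 2 -10
8 3 -11
8 4 -12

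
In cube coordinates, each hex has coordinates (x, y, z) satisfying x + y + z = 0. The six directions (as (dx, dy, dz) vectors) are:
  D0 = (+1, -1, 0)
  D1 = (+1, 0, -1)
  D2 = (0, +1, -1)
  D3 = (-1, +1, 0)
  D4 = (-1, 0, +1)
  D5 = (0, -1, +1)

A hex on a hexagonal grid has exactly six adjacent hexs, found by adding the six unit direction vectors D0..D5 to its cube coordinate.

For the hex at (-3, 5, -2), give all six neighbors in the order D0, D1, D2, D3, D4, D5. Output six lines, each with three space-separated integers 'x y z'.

Answer: -2 4 -2
-2 5 -3
-3 6 -3
-4 6 -2
-4 5 -1
-3 4 -1

Derivation:
Center: (-3, 5, -2). Add each direction:
  D0: (-3, 5, -2) + (1, -1, 0) = (-2, 4, -2)
  D1: (-3, 5, -2) + (1, 0, -1) = (-2, 5, -3)
  D2: (-3, 5, -2) + (0, 1, -1) = (-3, 6, -3)
  D3: (-3, 5, -2) + (-1, 1, 0) = (-4, 6, -2)
  D4: (-3, 5, -2) + (-1, 0, 1) = (-4, 5, -1)
  D5: (-3, 5, -2) + (0, -1, 1) = (-3, 4, -1)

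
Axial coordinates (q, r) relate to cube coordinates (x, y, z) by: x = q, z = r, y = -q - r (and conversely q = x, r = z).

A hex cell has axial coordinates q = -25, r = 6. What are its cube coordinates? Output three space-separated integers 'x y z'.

x = q = -25
z = r = 6
y = -x - z = -(-25) - (6) = 19

Answer: -25 19 6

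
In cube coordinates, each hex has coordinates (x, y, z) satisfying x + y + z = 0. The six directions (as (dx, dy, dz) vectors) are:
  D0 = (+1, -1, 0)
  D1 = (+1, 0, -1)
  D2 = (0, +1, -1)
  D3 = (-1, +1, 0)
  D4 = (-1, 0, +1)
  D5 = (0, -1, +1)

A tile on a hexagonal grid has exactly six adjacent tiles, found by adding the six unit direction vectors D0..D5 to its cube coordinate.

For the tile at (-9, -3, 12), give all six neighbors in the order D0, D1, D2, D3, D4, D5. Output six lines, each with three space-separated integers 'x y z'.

Answer: -8 -4 12
-8 -3 11
-9 -2 11
-10 -2 12
-10 -3 13
-9 -4 13

Derivation:
Center: (-9, -3, 12). Add each direction:
  D0: (-9, -3, 12) + (1, -1, 0) = (-8, -4, 12)
  D1: (-9, -3, 12) + (1, 0, -1) = (-8, -3, 11)
  D2: (-9, -3, 12) + (0, 1, -1) = (-9, -2, 11)
  D3: (-9, -3, 12) + (-1, 1, 0) = (-10, -2, 12)
  D4: (-9, -3, 12) + (-1, 0, 1) = (-10, -3, 13)
  D5: (-9, -3, 12) + (0, -1, 1) = (-9, -4, 13)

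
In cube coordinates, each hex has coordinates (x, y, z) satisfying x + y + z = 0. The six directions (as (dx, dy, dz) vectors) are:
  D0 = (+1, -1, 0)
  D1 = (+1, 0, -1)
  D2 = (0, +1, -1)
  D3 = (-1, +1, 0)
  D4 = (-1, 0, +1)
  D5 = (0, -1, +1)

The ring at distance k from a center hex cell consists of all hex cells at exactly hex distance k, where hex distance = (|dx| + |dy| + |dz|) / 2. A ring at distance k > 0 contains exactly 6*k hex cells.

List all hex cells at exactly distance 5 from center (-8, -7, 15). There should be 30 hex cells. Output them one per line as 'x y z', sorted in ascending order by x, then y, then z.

Walk ring at distance 5 from (-8, -7, 15):
Start at center + D4*5 = (-13, -7, 20)
  hex 0: (-13, -7, 20)
  hex 1: (-12, -8, 20)
  hex 2: (-11, -9, 20)
  hex 3: (-10, -10, 20)
  hex 4: (-9, -11, 20)
  hex 5: (-8, -12, 20)
  hex 6: (-7, -12, 19)
  hex 7: (-6, -12, 18)
  hex 8: (-5, -12, 17)
  hex 9: (-4, -12, 16)
  hex 10: (-3, -12, 15)
  hex 11: (-3, -11, 14)
  hex 12: (-3, -10, 13)
  hex 13: (-3, -9, 12)
  hex 14: (-3, -8, 11)
  hex 15: (-3, -7, 10)
  hex 16: (-4, -6, 10)
  hex 17: (-5, -5, 10)
  hex 18: (-6, -4, 10)
  hex 19: (-7, -3, 10)
  hex 20: (-8, -2, 10)
  hex 21: (-9, -2, 11)
  hex 22: (-10, -2, 12)
  hex 23: (-11, -2, 13)
  hex 24: (-12, -2, 14)
  hex 25: (-13, -2, 15)
  hex 26: (-13, -3, 16)
  hex 27: (-13, -4, 17)
  hex 28: (-13, -5, 18)
  hex 29: (-13, -6, 19)
Sorted: 30 hexes.

Answer: -13 -7 20
-13 -6 19
-13 -5 18
-13 -4 17
-13 -3 16
-13 -2 15
-12 -8 20
-12 -2 14
-11 -9 20
-11 -2 13
-10 -10 20
-10 -2 12
-9 -11 20
-9 -2 11
-8 -12 20
-8 -2 10
-7 -12 19
-7 -3 10
-6 -12 18
-6 -4 10
-5 -12 17
-5 -5 10
-4 -12 16
-4 -6 10
-3 -12 15
-3 -11 14
-3 -10 13
-3 -9 12
-3 -8 11
-3 -7 10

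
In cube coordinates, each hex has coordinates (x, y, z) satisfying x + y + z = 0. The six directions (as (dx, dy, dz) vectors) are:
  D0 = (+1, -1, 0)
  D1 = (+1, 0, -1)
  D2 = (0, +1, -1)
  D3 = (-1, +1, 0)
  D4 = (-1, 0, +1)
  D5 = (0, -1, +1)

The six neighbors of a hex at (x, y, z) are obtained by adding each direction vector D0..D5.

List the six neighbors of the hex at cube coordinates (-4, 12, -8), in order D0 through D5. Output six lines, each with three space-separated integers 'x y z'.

Answer: -3 11 -8
-3 12 -9
-4 13 -9
-5 13 -8
-5 12 -7
-4 11 -7

Derivation:
Center: (-4, 12, -8). Add each direction:
  D0: (-4, 12, -8) + (1, -1, 0) = (-3, 11, -8)
  D1: (-4, 12, -8) + (1, 0, -1) = (-3, 12, -9)
  D2: (-4, 12, -8) + (0, 1, -1) = (-4, 13, -9)
  D3: (-4, 12, -8) + (-1, 1, 0) = (-5, 13, -8)
  D4: (-4, 12, -8) + (-1, 0, 1) = (-5, 12, -7)
  D5: (-4, 12, -8) + (0, -1, 1) = (-4, 11, -7)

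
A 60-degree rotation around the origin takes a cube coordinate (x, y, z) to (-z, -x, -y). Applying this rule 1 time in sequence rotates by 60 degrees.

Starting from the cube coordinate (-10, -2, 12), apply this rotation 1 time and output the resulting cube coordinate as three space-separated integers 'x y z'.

Answer: -12 10 2

Derivation:
Start: (-10, -2, 12)
Step 1: (-10, -2, 12) -> (-(12), -(-10), -(-2)) = (-12, 10, 2)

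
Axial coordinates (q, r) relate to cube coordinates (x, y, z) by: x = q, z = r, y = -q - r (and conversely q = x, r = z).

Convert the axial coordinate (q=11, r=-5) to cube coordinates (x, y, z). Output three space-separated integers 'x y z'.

x = q = 11
z = r = -5
y = -x - z = -(11) - (-5) = -6

Answer: 11 -6 -5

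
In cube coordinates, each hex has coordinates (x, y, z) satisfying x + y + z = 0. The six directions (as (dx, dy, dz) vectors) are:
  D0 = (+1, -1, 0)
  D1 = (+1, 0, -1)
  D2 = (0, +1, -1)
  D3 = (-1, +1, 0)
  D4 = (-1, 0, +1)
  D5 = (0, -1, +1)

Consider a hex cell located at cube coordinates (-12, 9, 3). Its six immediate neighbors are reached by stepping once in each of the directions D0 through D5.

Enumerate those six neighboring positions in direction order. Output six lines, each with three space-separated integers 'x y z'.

Center: (-12, 9, 3). Add each direction:
  D0: (-12, 9, 3) + (1, -1, 0) = (-11, 8, 3)
  D1: (-12, 9, 3) + (1, 0, -1) = (-11, 9, 2)
  D2: (-12, 9, 3) + (0, 1, -1) = (-12, 10, 2)
  D3: (-12, 9, 3) + (-1, 1, 0) = (-13, 10, 3)
  D4: (-12, 9, 3) + (-1, 0, 1) = (-13, 9, 4)
  D5: (-12, 9, 3) + (0, -1, 1) = (-12, 8, 4)

Answer: -11 8 3
-11 9 2
-12 10 2
-13 10 3
-13 9 4
-12 8 4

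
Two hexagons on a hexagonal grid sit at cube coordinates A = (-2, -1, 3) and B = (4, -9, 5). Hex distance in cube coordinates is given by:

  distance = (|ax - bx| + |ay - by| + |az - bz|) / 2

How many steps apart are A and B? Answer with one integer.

Answer: 8

Derivation:
|ax - bx| = |-2 - 4| = 6
|ay - by| = |-1 - (-9)| = 8
|az - bz| = |3 - 5| = 2
distance = (6 + 8 + 2) / 2 = 16 / 2 = 8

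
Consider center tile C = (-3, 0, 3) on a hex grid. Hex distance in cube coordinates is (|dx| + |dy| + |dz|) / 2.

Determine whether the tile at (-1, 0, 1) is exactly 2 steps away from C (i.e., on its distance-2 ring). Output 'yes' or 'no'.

Answer: yes

Derivation:
|px - cx| = |-1 - (-3)| = 2
|py - cy| = |0 - 0| = 0
|pz - cz| = |1 - 3| = 2
distance = (2+0+2)/2 = 4/2 = 2
radius = 2; distance == radius -> yes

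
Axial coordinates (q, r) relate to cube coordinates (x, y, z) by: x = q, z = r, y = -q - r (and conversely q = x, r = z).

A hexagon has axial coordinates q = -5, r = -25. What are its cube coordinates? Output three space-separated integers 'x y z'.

Answer: -5 30 -25

Derivation:
x = q = -5
z = r = -25
y = -x - z = -(-5) - (-25) = 30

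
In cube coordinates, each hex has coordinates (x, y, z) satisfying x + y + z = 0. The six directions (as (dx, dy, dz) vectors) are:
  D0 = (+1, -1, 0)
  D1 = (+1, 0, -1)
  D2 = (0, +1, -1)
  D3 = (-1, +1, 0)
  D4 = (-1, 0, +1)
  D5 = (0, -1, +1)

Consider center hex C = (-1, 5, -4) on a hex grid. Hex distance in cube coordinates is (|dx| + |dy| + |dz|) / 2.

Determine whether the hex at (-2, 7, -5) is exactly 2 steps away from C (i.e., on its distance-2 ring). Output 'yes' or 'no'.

Answer: yes

Derivation:
|px - cx| = |-2 - (-1)| = 1
|py - cy| = |7 - 5| = 2
|pz - cz| = |-5 - (-4)| = 1
distance = (1+2+1)/2 = 4/2 = 2
radius = 2; distance == radius -> yes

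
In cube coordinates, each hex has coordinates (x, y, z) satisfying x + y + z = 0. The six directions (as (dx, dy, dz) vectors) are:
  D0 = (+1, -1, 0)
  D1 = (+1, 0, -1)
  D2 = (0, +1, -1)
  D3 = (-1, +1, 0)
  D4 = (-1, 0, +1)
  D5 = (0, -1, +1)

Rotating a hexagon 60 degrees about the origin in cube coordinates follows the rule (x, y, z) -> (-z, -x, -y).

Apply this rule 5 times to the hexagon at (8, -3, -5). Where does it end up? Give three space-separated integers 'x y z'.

Answer: 3 5 -8

Derivation:
Start: (8, -3, -5)
Step 1: (8, -3, -5) -> (-(-5), -(8), -(-3)) = (5, -8, 3)
Step 2: (5, -8, 3) -> (-(3), -(5), -(-8)) = (-3, -5, 8)
Step 3: (-3, -5, 8) -> (-(8), -(-3), -(-5)) = (-8, 3, 5)
Step 4: (-8, 3, 5) -> (-(5), -(-8), -(3)) = (-5, 8, -3)
Step 5: (-5, 8, -3) -> (-(-3), -(-5), -(8)) = (3, 5, -8)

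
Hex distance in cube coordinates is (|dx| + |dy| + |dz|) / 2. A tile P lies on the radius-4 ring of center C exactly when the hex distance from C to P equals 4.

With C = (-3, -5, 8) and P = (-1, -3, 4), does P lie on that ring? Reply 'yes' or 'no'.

Answer: yes

Derivation:
|px - cx| = |-1 - (-3)| = 2
|py - cy| = |-3 - (-5)| = 2
|pz - cz| = |4 - 8| = 4
distance = (2+2+4)/2 = 8/2 = 4
radius = 4; distance == radius -> yes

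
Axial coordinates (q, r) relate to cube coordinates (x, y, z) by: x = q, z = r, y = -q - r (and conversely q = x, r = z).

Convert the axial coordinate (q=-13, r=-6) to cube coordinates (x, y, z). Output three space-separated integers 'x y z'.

x = q = -13
z = r = -6
y = -x - z = -(-13) - (-6) = 19

Answer: -13 19 -6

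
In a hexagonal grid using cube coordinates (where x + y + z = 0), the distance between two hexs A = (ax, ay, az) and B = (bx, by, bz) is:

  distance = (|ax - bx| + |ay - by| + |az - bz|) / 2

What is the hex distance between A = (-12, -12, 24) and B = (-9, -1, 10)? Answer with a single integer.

|ax - bx| = |-12 - (-9)| = 3
|ay - by| = |-12 - (-1)| = 11
|az - bz| = |24 - 10| = 14
distance = (3 + 11 + 14) / 2 = 28 / 2 = 14

Answer: 14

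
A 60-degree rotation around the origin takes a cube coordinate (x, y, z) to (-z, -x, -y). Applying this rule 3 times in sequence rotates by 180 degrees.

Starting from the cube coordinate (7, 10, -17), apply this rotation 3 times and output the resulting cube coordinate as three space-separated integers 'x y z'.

Start: (7, 10, -17)
Step 1: (7, 10, -17) -> (-(-17), -(7), -(10)) = (17, -7, -10)
Step 2: (17, -7, -10) -> (-(-10), -(17), -(-7)) = (10, -17, 7)
Step 3: (10, -17, 7) -> (-(7), -(10), -(-17)) = (-7, -10, 17)

Answer: -7 -10 17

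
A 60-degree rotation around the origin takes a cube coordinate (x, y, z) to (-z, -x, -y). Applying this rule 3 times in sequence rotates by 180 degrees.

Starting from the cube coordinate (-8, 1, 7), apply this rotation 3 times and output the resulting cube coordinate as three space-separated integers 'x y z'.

Answer: 8 -1 -7

Derivation:
Start: (-8, 1, 7)
Step 1: (-8, 1, 7) -> (-(7), -(-8), -(1)) = (-7, 8, -1)
Step 2: (-7, 8, -1) -> (-(-1), -(-7), -(8)) = (1, 7, -8)
Step 3: (1, 7, -8) -> (-(-8), -(1), -(7)) = (8, -1, -7)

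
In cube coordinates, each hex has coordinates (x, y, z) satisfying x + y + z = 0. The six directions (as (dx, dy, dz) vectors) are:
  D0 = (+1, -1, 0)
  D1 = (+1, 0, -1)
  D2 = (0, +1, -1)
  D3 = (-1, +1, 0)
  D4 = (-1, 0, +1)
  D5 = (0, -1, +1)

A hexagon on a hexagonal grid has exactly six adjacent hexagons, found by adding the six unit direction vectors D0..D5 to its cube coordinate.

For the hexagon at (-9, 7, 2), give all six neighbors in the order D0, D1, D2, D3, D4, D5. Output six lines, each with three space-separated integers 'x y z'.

Answer: -8 6 2
-8 7 1
-9 8 1
-10 8 2
-10 7 3
-9 6 3

Derivation:
Center: (-9, 7, 2). Add each direction:
  D0: (-9, 7, 2) + (1, -1, 0) = (-8, 6, 2)
  D1: (-9, 7, 2) + (1, 0, -1) = (-8, 7, 1)
  D2: (-9, 7, 2) + (0, 1, -1) = (-9, 8, 1)
  D3: (-9, 7, 2) + (-1, 1, 0) = (-10, 8, 2)
  D4: (-9, 7, 2) + (-1, 0, 1) = (-10, 7, 3)
  D5: (-9, 7, 2) + (0, -1, 1) = (-9, 6, 3)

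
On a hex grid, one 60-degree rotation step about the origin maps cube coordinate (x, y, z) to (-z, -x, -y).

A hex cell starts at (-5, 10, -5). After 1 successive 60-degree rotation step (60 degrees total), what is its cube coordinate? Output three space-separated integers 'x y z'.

Answer: 5 5 -10

Derivation:
Start: (-5, 10, -5)
Step 1: (-5, 10, -5) -> (-(-5), -(-5), -(10)) = (5, 5, -10)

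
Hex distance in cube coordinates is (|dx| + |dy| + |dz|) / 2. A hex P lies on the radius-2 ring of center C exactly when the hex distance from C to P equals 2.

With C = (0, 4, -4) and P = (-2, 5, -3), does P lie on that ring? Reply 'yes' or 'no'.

|px - cx| = |-2 - 0| = 2
|py - cy| = |5 - 4| = 1
|pz - cz| = |-3 - (-4)| = 1
distance = (2+1+1)/2 = 4/2 = 2
radius = 2; distance == radius -> yes

Answer: yes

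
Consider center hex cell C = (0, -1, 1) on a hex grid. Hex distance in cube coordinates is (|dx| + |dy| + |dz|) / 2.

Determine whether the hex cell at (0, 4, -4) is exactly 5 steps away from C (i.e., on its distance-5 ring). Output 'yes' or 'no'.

Answer: yes

Derivation:
|px - cx| = |0 - 0| = 0
|py - cy| = |4 - (-1)| = 5
|pz - cz| = |-4 - 1| = 5
distance = (0+5+5)/2 = 10/2 = 5
radius = 5; distance == radius -> yes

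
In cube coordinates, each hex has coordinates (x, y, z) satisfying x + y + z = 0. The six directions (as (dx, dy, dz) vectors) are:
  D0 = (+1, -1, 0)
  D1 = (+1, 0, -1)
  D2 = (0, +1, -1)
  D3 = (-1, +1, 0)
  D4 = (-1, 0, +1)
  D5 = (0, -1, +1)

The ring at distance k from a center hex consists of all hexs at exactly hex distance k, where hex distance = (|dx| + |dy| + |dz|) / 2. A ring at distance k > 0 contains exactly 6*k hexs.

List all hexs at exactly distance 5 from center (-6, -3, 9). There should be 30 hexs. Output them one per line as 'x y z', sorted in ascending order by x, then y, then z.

Answer: -11 -3 14
-11 -2 13
-11 -1 12
-11 0 11
-11 1 10
-11 2 9
-10 -4 14
-10 2 8
-9 -5 14
-9 2 7
-8 -6 14
-8 2 6
-7 -7 14
-7 2 5
-6 -8 14
-6 2 4
-5 -8 13
-5 1 4
-4 -8 12
-4 0 4
-3 -8 11
-3 -1 4
-2 -8 10
-2 -2 4
-1 -8 9
-1 -7 8
-1 -6 7
-1 -5 6
-1 -4 5
-1 -3 4

Derivation:
Walk ring at distance 5 from (-6, -3, 9):
Start at center + D4*5 = (-11, -3, 14)
  hex 0: (-11, -3, 14)
  hex 1: (-10, -4, 14)
  hex 2: (-9, -5, 14)
  hex 3: (-8, -6, 14)
  hex 4: (-7, -7, 14)
  hex 5: (-6, -8, 14)
  hex 6: (-5, -8, 13)
  hex 7: (-4, -8, 12)
  hex 8: (-3, -8, 11)
  hex 9: (-2, -8, 10)
  hex 10: (-1, -8, 9)
  hex 11: (-1, -7, 8)
  hex 12: (-1, -6, 7)
  hex 13: (-1, -5, 6)
  hex 14: (-1, -4, 5)
  hex 15: (-1, -3, 4)
  hex 16: (-2, -2, 4)
  hex 17: (-3, -1, 4)
  hex 18: (-4, 0, 4)
  hex 19: (-5, 1, 4)
  hex 20: (-6, 2, 4)
  hex 21: (-7, 2, 5)
  hex 22: (-8, 2, 6)
  hex 23: (-9, 2, 7)
  hex 24: (-10, 2, 8)
  hex 25: (-11, 2, 9)
  hex 26: (-11, 1, 10)
  hex 27: (-11, 0, 11)
  hex 28: (-11, -1, 12)
  hex 29: (-11, -2, 13)
Sorted: 30 hexes.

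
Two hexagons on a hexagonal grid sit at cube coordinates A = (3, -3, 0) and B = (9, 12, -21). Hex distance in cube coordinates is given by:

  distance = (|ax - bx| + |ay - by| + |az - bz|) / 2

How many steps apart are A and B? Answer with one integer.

|ax - bx| = |3 - 9| = 6
|ay - by| = |-3 - 12| = 15
|az - bz| = |0 - (-21)| = 21
distance = (6 + 15 + 21) / 2 = 42 / 2 = 21

Answer: 21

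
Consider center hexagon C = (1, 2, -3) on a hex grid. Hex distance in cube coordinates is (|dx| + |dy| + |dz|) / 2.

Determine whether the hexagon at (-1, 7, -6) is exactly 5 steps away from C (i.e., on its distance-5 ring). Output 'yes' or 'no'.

Answer: yes

Derivation:
|px - cx| = |-1 - 1| = 2
|py - cy| = |7 - 2| = 5
|pz - cz| = |-6 - (-3)| = 3
distance = (2+5+3)/2 = 10/2 = 5
radius = 5; distance == radius -> yes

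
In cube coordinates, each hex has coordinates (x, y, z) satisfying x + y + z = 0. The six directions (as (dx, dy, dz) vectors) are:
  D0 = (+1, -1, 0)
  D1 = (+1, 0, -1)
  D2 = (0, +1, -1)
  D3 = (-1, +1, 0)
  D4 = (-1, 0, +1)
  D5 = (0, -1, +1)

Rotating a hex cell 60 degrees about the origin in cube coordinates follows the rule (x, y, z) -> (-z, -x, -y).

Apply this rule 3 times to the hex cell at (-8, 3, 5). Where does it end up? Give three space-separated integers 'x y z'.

Answer: 8 -3 -5

Derivation:
Start: (-8, 3, 5)
Step 1: (-8, 3, 5) -> (-(5), -(-8), -(3)) = (-5, 8, -3)
Step 2: (-5, 8, -3) -> (-(-3), -(-5), -(8)) = (3, 5, -8)
Step 3: (3, 5, -8) -> (-(-8), -(3), -(5)) = (8, -3, -5)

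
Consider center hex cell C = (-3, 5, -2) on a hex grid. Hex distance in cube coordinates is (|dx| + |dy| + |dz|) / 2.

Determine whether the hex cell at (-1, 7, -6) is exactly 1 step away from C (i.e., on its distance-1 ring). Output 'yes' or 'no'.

|px - cx| = |-1 - (-3)| = 2
|py - cy| = |7 - 5| = 2
|pz - cz| = |-6 - (-2)| = 4
distance = (2+2+4)/2 = 8/2 = 4
radius = 1; distance != radius -> no

Answer: no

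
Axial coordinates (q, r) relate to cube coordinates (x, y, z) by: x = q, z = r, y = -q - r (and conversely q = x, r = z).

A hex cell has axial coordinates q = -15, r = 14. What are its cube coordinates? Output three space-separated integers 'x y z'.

Answer: -15 1 14

Derivation:
x = q = -15
z = r = 14
y = -x - z = -(-15) - (14) = 1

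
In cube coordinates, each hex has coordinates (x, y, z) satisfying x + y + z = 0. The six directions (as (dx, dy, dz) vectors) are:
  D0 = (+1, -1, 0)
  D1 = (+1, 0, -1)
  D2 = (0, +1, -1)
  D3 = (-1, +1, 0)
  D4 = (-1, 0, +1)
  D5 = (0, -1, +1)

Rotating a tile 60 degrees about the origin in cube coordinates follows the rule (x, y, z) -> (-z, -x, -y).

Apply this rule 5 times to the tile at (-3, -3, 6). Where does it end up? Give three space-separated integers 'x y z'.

Start: (-3, -3, 6)
Step 1: (-3, -3, 6) -> (-(6), -(-3), -(-3)) = (-6, 3, 3)
Step 2: (-6, 3, 3) -> (-(3), -(-6), -(3)) = (-3, 6, -3)
Step 3: (-3, 6, -3) -> (-(-3), -(-3), -(6)) = (3, 3, -6)
Step 4: (3, 3, -6) -> (-(-6), -(3), -(3)) = (6, -3, -3)
Step 5: (6, -3, -3) -> (-(-3), -(6), -(-3)) = (3, -6, 3)

Answer: 3 -6 3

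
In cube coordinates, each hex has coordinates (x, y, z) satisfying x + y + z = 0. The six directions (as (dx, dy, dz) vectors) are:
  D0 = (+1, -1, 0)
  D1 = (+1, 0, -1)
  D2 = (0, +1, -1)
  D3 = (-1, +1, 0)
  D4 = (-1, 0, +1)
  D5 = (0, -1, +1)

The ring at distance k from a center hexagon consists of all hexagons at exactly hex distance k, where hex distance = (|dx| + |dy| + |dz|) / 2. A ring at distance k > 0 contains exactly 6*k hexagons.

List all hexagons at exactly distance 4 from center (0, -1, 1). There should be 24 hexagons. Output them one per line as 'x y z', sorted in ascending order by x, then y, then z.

Answer: -4 -1 5
-4 0 4
-4 1 3
-4 2 2
-4 3 1
-3 -2 5
-3 3 0
-2 -3 5
-2 3 -1
-1 -4 5
-1 3 -2
0 -5 5
0 3 -3
1 -5 4
1 2 -3
2 -5 3
2 1 -3
3 -5 2
3 0 -3
4 -5 1
4 -4 0
4 -3 -1
4 -2 -2
4 -1 -3

Derivation:
Walk ring at distance 4 from (0, -1, 1):
Start at center + D4*4 = (-4, -1, 5)
  hex 0: (-4, -1, 5)
  hex 1: (-3, -2, 5)
  hex 2: (-2, -3, 5)
  hex 3: (-1, -4, 5)
  hex 4: (0, -5, 5)
  hex 5: (1, -5, 4)
  hex 6: (2, -5, 3)
  hex 7: (3, -5, 2)
  hex 8: (4, -5, 1)
  hex 9: (4, -4, 0)
  hex 10: (4, -3, -1)
  hex 11: (4, -2, -2)
  hex 12: (4, -1, -3)
  hex 13: (3, 0, -3)
  hex 14: (2, 1, -3)
  hex 15: (1, 2, -3)
  hex 16: (0, 3, -3)
  hex 17: (-1, 3, -2)
  hex 18: (-2, 3, -1)
  hex 19: (-3, 3, 0)
  hex 20: (-4, 3, 1)
  hex 21: (-4, 2, 2)
  hex 22: (-4, 1, 3)
  hex 23: (-4, 0, 4)
Sorted: 24 hexes.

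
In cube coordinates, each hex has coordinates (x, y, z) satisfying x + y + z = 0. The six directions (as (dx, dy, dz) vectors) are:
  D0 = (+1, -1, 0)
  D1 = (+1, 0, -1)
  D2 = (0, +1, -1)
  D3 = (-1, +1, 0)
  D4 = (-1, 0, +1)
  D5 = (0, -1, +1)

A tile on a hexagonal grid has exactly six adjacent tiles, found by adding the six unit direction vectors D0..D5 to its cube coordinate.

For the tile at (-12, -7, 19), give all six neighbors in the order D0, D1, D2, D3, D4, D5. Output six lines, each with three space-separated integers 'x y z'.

Answer: -11 -8 19
-11 -7 18
-12 -6 18
-13 -6 19
-13 -7 20
-12 -8 20

Derivation:
Center: (-12, -7, 19). Add each direction:
  D0: (-12, -7, 19) + (1, -1, 0) = (-11, -8, 19)
  D1: (-12, -7, 19) + (1, 0, -1) = (-11, -7, 18)
  D2: (-12, -7, 19) + (0, 1, -1) = (-12, -6, 18)
  D3: (-12, -7, 19) + (-1, 1, 0) = (-13, -6, 19)
  D4: (-12, -7, 19) + (-1, 0, 1) = (-13, -7, 20)
  D5: (-12, -7, 19) + (0, -1, 1) = (-12, -8, 20)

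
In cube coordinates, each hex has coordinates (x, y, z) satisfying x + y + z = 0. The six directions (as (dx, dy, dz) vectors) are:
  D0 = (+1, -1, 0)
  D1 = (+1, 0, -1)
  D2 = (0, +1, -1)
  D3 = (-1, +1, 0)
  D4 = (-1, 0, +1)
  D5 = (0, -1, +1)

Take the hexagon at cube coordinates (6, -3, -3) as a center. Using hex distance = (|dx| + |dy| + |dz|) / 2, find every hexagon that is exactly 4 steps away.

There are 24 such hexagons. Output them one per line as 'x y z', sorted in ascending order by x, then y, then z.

Walk ring at distance 4 from (6, -3, -3):
Start at center + D4*4 = (2, -3, 1)
  hex 0: (2, -3, 1)
  hex 1: (3, -4, 1)
  hex 2: (4, -5, 1)
  hex 3: (5, -6, 1)
  hex 4: (6, -7, 1)
  hex 5: (7, -7, 0)
  hex 6: (8, -7, -1)
  hex 7: (9, -7, -2)
  hex 8: (10, -7, -3)
  hex 9: (10, -6, -4)
  hex 10: (10, -5, -5)
  hex 11: (10, -4, -6)
  hex 12: (10, -3, -7)
  hex 13: (9, -2, -7)
  hex 14: (8, -1, -7)
  hex 15: (7, 0, -7)
  hex 16: (6, 1, -7)
  hex 17: (5, 1, -6)
  hex 18: (4, 1, -5)
  hex 19: (3, 1, -4)
  hex 20: (2, 1, -3)
  hex 21: (2, 0, -2)
  hex 22: (2, -1, -1)
  hex 23: (2, -2, 0)
Sorted: 24 hexes.

Answer: 2 -3 1
2 -2 0
2 -1 -1
2 0 -2
2 1 -3
3 -4 1
3 1 -4
4 -5 1
4 1 -5
5 -6 1
5 1 -6
6 -7 1
6 1 -7
7 -7 0
7 0 -7
8 -7 -1
8 -1 -7
9 -7 -2
9 -2 -7
10 -7 -3
10 -6 -4
10 -5 -5
10 -4 -6
10 -3 -7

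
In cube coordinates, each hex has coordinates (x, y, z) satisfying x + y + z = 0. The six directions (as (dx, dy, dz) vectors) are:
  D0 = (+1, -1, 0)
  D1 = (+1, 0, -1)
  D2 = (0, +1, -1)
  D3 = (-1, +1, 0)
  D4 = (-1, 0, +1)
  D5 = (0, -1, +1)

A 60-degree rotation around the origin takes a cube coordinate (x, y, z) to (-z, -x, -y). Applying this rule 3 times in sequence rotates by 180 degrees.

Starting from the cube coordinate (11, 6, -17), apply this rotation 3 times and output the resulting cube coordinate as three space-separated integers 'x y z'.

Start: (11, 6, -17)
Step 1: (11, 6, -17) -> (-(-17), -(11), -(6)) = (17, -11, -6)
Step 2: (17, -11, -6) -> (-(-6), -(17), -(-11)) = (6, -17, 11)
Step 3: (6, -17, 11) -> (-(11), -(6), -(-17)) = (-11, -6, 17)

Answer: -11 -6 17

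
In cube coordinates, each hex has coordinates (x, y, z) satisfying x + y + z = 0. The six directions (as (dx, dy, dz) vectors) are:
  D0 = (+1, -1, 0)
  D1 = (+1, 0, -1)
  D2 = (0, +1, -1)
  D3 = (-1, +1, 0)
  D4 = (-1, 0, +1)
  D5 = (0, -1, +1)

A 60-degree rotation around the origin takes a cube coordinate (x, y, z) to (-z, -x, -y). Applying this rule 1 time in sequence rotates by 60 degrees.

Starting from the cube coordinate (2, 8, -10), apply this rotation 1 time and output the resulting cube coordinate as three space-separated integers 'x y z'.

Start: (2, 8, -10)
Step 1: (2, 8, -10) -> (-(-10), -(2), -(8)) = (10, -2, -8)

Answer: 10 -2 -8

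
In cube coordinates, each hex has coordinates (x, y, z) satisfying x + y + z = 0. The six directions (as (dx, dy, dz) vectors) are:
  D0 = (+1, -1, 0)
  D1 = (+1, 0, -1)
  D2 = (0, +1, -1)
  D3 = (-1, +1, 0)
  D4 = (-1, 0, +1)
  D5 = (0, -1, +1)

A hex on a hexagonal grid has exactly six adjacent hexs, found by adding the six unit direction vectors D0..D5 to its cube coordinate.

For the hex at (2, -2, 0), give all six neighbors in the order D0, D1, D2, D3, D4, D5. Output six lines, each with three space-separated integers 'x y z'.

Answer: 3 -3 0
3 -2 -1
2 -1 -1
1 -1 0
1 -2 1
2 -3 1

Derivation:
Center: (2, -2, 0). Add each direction:
  D0: (2, -2, 0) + (1, -1, 0) = (3, -3, 0)
  D1: (2, -2, 0) + (1, 0, -1) = (3, -2, -1)
  D2: (2, -2, 0) + (0, 1, -1) = (2, -1, -1)
  D3: (2, -2, 0) + (-1, 1, 0) = (1, -1, 0)
  D4: (2, -2, 0) + (-1, 0, 1) = (1, -2, 1)
  D5: (2, -2, 0) + (0, -1, 1) = (2, -3, 1)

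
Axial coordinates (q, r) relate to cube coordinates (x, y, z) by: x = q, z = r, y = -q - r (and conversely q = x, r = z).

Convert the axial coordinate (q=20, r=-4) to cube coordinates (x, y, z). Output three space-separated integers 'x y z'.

x = q = 20
z = r = -4
y = -x - z = -(20) - (-4) = -16

Answer: 20 -16 -4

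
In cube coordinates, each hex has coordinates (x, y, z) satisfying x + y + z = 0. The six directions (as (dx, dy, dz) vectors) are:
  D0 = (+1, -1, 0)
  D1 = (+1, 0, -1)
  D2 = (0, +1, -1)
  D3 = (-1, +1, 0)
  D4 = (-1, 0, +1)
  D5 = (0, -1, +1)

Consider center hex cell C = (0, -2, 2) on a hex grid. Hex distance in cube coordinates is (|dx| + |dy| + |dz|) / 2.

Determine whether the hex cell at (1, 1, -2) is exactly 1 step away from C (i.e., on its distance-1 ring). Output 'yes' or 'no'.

Answer: no

Derivation:
|px - cx| = |1 - 0| = 1
|py - cy| = |1 - (-2)| = 3
|pz - cz| = |-2 - 2| = 4
distance = (1+3+4)/2 = 8/2 = 4
radius = 1; distance != radius -> no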